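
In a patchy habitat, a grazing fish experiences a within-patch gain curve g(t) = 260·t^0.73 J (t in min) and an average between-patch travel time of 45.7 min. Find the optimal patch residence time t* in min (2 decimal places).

123.56 min

Optimal t* satisfies g'(t*) = g(t*)/(T + t*).
g'(t) = 0.73·260·t^-0.27. Setting 0.73·260·t^-0.27 = 260·t^0.73/(45.7+t) gives 0.73(45.7+t) = t, so 0.27·t = 0.73×45.7.
t* = 0.73×45.7/0.27 = 123.6 min.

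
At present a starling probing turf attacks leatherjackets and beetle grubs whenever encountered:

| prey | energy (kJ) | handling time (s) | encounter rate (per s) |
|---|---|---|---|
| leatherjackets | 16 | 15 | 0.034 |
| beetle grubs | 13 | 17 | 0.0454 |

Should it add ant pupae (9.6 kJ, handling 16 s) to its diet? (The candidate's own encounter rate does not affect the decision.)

Yes

On leatherjackets and beetle grubs alone, R = ΣλE/(1+Σλh) = 1.134/2.282 = 0.4971 kJ/s.
Profitability of ant pupae: 9.6/16 = 0.6 kJ/s.
0.6 > 0.4971, so adding ant pupae raises the average — include it.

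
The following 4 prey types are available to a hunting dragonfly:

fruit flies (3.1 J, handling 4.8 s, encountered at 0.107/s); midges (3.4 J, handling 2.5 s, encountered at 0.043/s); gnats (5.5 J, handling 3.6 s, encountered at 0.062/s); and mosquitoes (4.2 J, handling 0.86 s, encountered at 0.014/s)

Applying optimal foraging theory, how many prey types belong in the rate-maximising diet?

4

E/h in descending order: mosquitoes 4.88, gnats 1.53, midges 1.36, fruit flies 0.646 J/s. The optimal diet is the largest prefix of this list for which every included type satisfies E_i/h_i > R on the types above it.
Rate on top 1: 0.0581. gnats: 1.53 > 0.0581 → include.
Rate on top 2: 0.3237. midges: 1.36 > 0.3237 → include.
Rate on top 3: 0.4066. fruit flies: 0.646 > 0.4066 → include.
Optimal diet: mosquitoes, gnats, midges, fruit flies — 4 of 4 types.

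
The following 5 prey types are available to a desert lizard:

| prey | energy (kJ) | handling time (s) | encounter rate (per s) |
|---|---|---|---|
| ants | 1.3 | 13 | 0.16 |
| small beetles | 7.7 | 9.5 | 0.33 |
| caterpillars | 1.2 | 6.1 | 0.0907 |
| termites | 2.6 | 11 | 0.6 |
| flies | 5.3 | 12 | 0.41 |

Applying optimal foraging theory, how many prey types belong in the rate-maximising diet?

1

Profitabilities (E/h, kJ/s): small beetles 0.811, flies 0.442, termites 0.236, caterpillars 0.197, ants 0.1. Add prey in this order while the next type's profitability exceeds the intake rate on those already taken.
Rate on top 1: 0.6145. flies: 0.442 < 0.6145 → exclude; stop.
Optimal diet: small beetles — 1 of 5 types.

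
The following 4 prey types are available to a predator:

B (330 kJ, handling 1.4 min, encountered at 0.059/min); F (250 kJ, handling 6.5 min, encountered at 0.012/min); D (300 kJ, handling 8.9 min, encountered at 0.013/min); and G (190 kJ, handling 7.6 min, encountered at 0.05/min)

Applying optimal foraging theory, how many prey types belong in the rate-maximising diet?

4

Profitabilities (E/h, kJ/min): B 236, F 38.5, D 33.7, G 25. Add prey in this order while the next type's profitability exceeds the intake rate on those already taken.
Rate on top 1: 17.98. F: 38.5 > 17.98 → include.
Rate on top 2: 19.36. D: 33.7 > 19.36 → include.
Rate on top 3: 20.66. G: 25 > 20.66 → include.
Optimal diet: B, F, D, G — 4 of 4 types.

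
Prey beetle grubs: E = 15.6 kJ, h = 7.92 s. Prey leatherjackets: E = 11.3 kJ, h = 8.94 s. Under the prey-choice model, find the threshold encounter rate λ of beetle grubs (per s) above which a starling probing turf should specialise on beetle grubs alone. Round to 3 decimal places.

Drop leatherjackets once their profitability E₂/h₂ falls below the rate achievable on beetle grubs alone: E₂/h₂ = λE₁/(1 + λh₁).
Solve for λ: λE₁h₂ = E₂(1 + λh₁) → λ(E₁h₂ − E₂h₁) = E₂ → λ = E₂/(E₁h₂ − E₂h₁).
λ = 11.3/(15.6×8.94 − 11.3×7.92) = 11.3/49.97 = 0.2261 per s.

0.226 per s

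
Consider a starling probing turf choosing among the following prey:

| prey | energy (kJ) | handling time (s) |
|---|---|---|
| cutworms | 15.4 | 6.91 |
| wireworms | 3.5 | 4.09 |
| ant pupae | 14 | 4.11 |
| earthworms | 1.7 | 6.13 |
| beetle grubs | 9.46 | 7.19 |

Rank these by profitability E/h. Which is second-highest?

cutworms

In descending order of E/h:
ant pupae: 14/4.11 = 3.41 kJ/s
cutworms: 15.4/6.91 = 2.23 kJ/s
beetle grubs: 9.46/7.19 = 1.32 kJ/s
wireworms: 3.5/4.09 = 0.856 kJ/s
earthworms: 1.7/6.13 = 0.277 kJ/s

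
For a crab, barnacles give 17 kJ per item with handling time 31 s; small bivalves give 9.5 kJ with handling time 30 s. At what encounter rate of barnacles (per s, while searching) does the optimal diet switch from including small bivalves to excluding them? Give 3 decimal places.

The zero-one rule: include small bivalves iff E₂/h₂ > λE₁/(1+λh₁). Equality gives the switch point.
λE₁h₂ = E₂ + λE₂h₁ ⇒ λ = E₂/(E₁h₂ − E₂h₁) = 9.5/(510 − 294.5) = 0.04408 per s.

0.044 per s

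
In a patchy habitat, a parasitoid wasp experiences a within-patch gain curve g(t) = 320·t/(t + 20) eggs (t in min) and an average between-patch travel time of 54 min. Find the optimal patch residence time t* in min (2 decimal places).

Optimal t* satisfies g'(t*) = g(t*)/(T + t*).
g'(t) = 320·20/(t + 20)². Setting 320·20/(t+20)² = 320t/[(t+20)(54+t)] gives 20(54+t) = t(t+20), so t² = 20×54 = 1080.
t* = √1080 = 32.86 min.

32.86 min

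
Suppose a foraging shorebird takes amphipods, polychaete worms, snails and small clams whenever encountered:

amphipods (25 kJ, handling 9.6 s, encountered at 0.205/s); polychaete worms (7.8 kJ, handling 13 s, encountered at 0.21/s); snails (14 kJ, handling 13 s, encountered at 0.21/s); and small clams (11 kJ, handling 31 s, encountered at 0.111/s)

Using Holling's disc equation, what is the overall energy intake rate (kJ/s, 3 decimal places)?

0.920 kJ/s

R = Σλ_iE_i / (1 + Σλ_ih_i)
Numerator: 0.205×25 + 0.21×7.8 + 0.21×14 + 0.111×11 = 10.92
Denominator: 1 + 0.205×9.6 + 0.21×13 + 0.21×13 + 0.111×31 = 11.87
R = 10.92/11.87 = 0.9204 kJ/s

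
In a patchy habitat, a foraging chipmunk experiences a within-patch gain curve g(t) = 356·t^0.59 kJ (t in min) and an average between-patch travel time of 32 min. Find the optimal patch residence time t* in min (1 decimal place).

46.0 min

Maximise g(t)/(T+t): set derivative to zero → g'(t)(T+t) = g(t).
g'(t) = 0.59·356·t^-0.41. Setting 0.59·356·t^-0.41 = 356·t^0.59/(32+t) gives 0.59(32+t) = t, so 0.41·t = 0.59×32.
t* = 0.59×32/0.41 = 46.05 min.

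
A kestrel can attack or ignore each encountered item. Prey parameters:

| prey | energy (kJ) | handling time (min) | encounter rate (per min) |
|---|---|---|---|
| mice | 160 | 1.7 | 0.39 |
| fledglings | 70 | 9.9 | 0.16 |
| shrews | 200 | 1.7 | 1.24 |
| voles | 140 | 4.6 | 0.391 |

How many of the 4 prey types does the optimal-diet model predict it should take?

Profitabilities (E/h, kJ/min): shrews 118, mice 94.1, voles 30.4, fledglings 7.07. Add prey in this order while the next type's profitability exceeds the intake rate on those already taken.
Rate on top 1: 79.79. mice: 94.1 > 79.79 → include.
Rate on top 2: 82.31. voles: 30.4 < 82.31 → exclude; stop.
Optimal diet: shrews, mice — 2 of 4 types.

2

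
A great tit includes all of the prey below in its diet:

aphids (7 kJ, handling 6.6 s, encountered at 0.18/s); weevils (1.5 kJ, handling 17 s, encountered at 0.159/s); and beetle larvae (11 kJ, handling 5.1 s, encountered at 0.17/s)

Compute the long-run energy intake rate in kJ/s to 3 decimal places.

0.585 kJ/s

R = (0.18×7 + 0.159×1.5 + 0.17×11) / (1 + 0.18×6.6 + 0.159×17 + 0.17×5.1) = 3.369/5.758 = 0.585 kJ/s.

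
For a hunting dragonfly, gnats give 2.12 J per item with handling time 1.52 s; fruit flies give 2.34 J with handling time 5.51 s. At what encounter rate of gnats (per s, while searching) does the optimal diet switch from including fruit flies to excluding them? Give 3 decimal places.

The zero-one rule: include fruit flies iff E₂/h₂ > λE₁/(1+λh₁). Equality gives the switch point.
λE₁h₂ = E₂ + λE₂h₁ ⇒ λ = E₂/(E₁h₂ − E₂h₁) = 2.34/(11.68 − 3.557) = 0.288 per s.

0.288 per s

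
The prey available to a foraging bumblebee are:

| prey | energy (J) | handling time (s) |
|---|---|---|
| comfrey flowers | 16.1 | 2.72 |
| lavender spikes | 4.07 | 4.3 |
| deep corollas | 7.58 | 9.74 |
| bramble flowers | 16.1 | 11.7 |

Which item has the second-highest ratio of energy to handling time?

bramble flowers

In descending order of E/h:
comfrey flowers: 16.1/2.72 = 5.92 J/s
bramble flowers: 16.1/11.7 = 1.38 J/s
lavender spikes: 4.07/4.3 = 0.947 J/s
deep corollas: 7.58/9.74 = 0.778 J/s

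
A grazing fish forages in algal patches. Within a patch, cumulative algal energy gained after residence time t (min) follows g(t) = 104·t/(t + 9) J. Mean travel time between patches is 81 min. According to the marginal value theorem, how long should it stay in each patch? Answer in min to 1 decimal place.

Optimal t* satisfies g'(t*) = g(t*)/(T + t*).
g'(t) = 104·9/(t + 9)². Setting 104·9/(t+9)² = 104t/[(t+9)(81+t)] gives 9(81+t) = t(t+9), so t² = 9×81 = 729.
t* = √729 = 27 min.

27.0 min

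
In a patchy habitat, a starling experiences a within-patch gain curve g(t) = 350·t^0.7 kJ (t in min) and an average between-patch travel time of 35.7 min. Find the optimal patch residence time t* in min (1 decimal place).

By the marginal value theorem, leave when the instantaneous gain rate g'(t) equals the habitat-wide average g(t)/(T + t).
g'(t) = 0.7·350·t^-0.3. Setting 0.7·350·t^-0.3 = 350·t^0.7/(35.7+t) gives 0.7(35.7+t) = t, so 0.30·t = 0.7×35.7.
t* = 0.7×35.7/0.30 = 83.3 min.

83.3 min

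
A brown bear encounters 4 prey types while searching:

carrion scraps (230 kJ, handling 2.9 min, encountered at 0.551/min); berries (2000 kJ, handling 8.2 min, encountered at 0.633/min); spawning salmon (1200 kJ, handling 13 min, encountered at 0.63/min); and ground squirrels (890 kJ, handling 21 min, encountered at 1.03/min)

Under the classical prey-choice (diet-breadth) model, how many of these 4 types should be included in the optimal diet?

E/h in descending order: berries 244, spawning salmon 92.3, carrion scraps 79.3, ground squirrels 42.4 kJ/min. The optimal diet is the largest prefix of this list for which every included type satisfies E_i/h_i > R on the types above it.
Rate on top 1: 204.5. spawning salmon: 92.3 < 204.5 → exclude; stop.
Optimal diet: berries — 1 of 4 types.

1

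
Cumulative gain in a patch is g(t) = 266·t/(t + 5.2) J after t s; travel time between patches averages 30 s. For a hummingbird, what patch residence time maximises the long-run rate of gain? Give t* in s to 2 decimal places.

12.49 s

Optimal t* satisfies g'(t*) = g(t*)/(T + t*).
g'(t) = 266·5.2/(t + 5.2)². Setting 266·5.2/(t+5.2)² = 266t/[(t+5.2)(30+t)] gives 5.2(30+t) = t(t+5.2), so t² = 5.2×30 = 156.
t* = √156 = 12.49 s.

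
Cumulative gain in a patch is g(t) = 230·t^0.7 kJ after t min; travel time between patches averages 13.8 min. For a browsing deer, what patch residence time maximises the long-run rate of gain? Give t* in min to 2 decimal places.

By the marginal value theorem, leave when the instantaneous gain rate g'(t) equals the habitat-wide average g(t)/(T + t).
g'(t) = 0.7·230·t^-0.3. Setting 0.7·230·t^-0.3 = 230·t^0.7/(13.8+t) gives 0.7(13.8+t) = t, so 0.30·t = 0.7×13.8.
t* = 0.7×13.8/0.30 = 32.2 min.

32.20 min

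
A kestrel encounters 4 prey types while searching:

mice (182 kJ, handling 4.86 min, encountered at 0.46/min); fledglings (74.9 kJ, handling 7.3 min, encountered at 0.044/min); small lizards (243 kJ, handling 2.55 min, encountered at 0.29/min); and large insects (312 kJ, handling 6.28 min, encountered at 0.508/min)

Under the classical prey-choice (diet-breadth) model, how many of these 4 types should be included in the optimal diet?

2

E/h in descending order: small lizards 95.3, large insects 49.7, mice 37.4, fledglings 10.3 kJ/min. The optimal diet is the largest prefix of this list for which every included type satisfies E_i/h_i > R on the types above it.
Rate on top 1: 40.51. large insects: 49.7 > 40.51 → include.
Rate on top 2: 46.45. mice: 37.4 < 46.45 → exclude; stop.
Optimal diet: small lizards, large insects — 2 of 4 types.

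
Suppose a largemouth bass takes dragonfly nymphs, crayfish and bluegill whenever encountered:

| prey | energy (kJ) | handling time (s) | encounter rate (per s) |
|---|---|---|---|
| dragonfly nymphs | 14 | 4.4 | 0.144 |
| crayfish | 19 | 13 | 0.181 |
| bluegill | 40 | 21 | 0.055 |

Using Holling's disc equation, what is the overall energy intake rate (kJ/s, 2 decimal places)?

1.49 kJ/s

Energy encountered per unit search time: 0.144×14 + 0.181×19 + 0.055×40 = 7.655 kJ/s.
Handling time per unit search time: 0.144×4.4 + 0.181×13 + 0.055×21 = 4.142.
Rate = 7.655/(1 + 4.142) = 1.489 kJ/s.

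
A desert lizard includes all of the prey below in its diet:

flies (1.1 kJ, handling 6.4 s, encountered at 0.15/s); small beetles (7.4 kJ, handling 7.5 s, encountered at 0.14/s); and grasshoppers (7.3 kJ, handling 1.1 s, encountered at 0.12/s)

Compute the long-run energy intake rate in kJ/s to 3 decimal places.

0.661 kJ/s

R = (0.15×1.1 + 0.14×7.4 + 0.12×7.3) / (1 + 0.15×6.4 + 0.14×7.5 + 0.12×1.1) = 2.077/3.142 = 0.661 kJ/s.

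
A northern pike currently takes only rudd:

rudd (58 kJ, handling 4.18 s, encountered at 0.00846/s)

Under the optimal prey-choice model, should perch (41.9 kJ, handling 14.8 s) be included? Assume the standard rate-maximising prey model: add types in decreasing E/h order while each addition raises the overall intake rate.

On rudd alone, R = ΣλE/(1+Σλh) = 0.4907/1.035 = 0.4739 kJ/s.
Profitability of perch: 41.9/14.8 = 2.831 kJ/s.
2.831 > 0.4739, so adding perch raises the average — include it.

Yes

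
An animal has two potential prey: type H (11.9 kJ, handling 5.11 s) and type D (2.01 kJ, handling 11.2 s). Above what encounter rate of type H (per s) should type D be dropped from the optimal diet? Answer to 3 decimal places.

At the threshold, the rate on type H alone equals the profitability of type D: λ·11.9/(1 + λ·5.11) = 2.01/11.2 = 0.1795.
Rearranging, λ(11.9 − 0.1795×5.11) = 0.1795, so λ = 0.1795/10.98 = 0.01634 per s.

0.016 per s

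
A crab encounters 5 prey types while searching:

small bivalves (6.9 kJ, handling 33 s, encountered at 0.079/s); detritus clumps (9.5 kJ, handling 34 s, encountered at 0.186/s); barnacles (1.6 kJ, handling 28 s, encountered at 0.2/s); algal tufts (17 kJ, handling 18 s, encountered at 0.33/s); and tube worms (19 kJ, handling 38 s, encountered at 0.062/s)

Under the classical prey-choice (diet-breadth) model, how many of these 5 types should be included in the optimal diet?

Rank by E/h (kJ/s): algal tufts 0.944, tube worms 0.5, detritus clumps 0.279, small bivalves 0.209, barnacles 0.0571. Include each in turn until the next type's E/h falls below the running intake rate.
Rate on top 1: 0.8084. tube worms: 0.5 < 0.8084 → exclude; stop.
Optimal diet: algal tufts — 1 of 5 types.

1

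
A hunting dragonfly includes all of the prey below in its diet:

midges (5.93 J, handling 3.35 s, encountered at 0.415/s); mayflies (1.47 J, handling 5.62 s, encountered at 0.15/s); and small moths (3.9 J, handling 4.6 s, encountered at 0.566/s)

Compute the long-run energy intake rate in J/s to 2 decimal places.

R = Σλ_iE_i / (1 + Σλ_ih_i)
Numerator: 0.415×5.93 + 0.15×1.47 + 0.566×3.9 = 4.889
Denominator: 1 + 0.415×3.35 + 0.15×5.62 + 0.566×4.6 = 5.837
R = 4.889/5.837 = 0.8376 J/s

0.84 J/s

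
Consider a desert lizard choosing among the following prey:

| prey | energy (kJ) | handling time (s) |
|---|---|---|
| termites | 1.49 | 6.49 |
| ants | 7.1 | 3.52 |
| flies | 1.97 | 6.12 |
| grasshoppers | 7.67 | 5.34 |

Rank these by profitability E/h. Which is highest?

ants

In descending order of E/h:
ants: 7.1/3.52 = 2.02 kJ/s
grasshoppers: 7.67/5.34 = 1.44 kJ/s
flies: 1.97/6.12 = 0.322 kJ/s
termites: 1.49/6.49 = 0.23 kJ/s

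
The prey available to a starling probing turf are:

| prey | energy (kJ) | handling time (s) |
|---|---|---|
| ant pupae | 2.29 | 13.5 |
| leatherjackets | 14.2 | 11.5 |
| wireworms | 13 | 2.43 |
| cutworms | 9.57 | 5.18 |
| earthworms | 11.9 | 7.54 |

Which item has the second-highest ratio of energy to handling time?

cutworms

Profitability E/h (kJ/s): ant pupae = 2.29/13.5 = 0.17, leatherjackets = 14.2/11.5 = 1.23, wireworms = 13/2.43 = 5.35, cutworms = 9.57/5.18 = 1.85, earthworms = 11.9/7.54 = 1.58.
Ranked: wireworms > cutworms > earthworms > leatherjackets > ant pupae.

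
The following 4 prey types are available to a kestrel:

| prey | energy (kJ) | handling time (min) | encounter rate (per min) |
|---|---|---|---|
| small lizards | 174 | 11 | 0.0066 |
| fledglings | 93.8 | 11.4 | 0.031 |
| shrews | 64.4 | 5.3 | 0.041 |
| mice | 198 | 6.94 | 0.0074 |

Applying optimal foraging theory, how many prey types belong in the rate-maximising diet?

4

Profitabilities (E/h, kJ/min): mice 28.5, small lizards 15.8, shrews 12.2, fledglings 8.23. Add prey in this order while the next type's profitability exceeds the intake rate on those already taken.
Rate on top 1: 1.394. small lizards: 15.8 > 1.394 → include.
Rate on top 2: 2.325. shrews: 12.2 > 2.325 → include.
Rate on top 3: 3.917. fledglings: 8.23 > 3.917 → include.
Optimal diet: mice, small lizards, shrews, fledglings — 4 of 4 types.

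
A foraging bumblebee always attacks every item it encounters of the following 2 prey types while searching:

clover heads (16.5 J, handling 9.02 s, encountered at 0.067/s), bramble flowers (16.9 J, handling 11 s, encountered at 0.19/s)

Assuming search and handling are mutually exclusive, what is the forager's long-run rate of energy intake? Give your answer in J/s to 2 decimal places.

1.17 J/s

R = Σλ_iE_i / (1 + Σλ_ih_i)
Numerator: 0.067×16.5 + 0.19×16.9 = 4.316
Denominator: 1 + 0.067×9.02 + 0.19×11 = 3.694
R = 4.316/3.694 = 1.168 J/s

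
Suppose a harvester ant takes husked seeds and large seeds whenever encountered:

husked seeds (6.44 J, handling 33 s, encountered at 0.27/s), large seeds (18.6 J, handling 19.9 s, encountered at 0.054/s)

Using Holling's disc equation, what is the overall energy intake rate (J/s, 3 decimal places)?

R = (0.27×6.44 + 0.054×18.6) / (1 + 0.27×33 + 0.054×19.9) = 2.743/10.98 = 0.2497 J/s.

0.250 J/s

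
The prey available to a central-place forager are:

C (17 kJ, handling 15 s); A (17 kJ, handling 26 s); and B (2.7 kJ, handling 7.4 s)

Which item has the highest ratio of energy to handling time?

C

In descending order of E/h:
C: 17/15 = 1.13 kJ/s
A: 17/26 = 0.654 kJ/s
B: 2.7/7.4 = 0.365 kJ/s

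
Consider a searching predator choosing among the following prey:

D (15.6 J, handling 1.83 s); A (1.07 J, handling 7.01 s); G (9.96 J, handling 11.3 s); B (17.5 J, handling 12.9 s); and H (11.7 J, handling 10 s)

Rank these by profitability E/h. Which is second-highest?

B

Profitability E/h (J/s): D = 15.6/1.83 = 8.52, A = 1.07/7.01 = 0.153, G = 9.96/11.3 = 0.881, B = 17.5/12.9 = 1.36, H = 11.7/10 = 1.17.
Ranked: D > B > H > G > A.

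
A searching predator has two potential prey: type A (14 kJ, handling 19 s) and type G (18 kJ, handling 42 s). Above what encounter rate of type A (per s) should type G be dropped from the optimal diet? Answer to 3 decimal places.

0.073 per s

At the threshold, the rate on type A alone equals the profitability of type G: λ·14/(1 + λ·19) = 18/42 = 0.4286.
Rearranging, λ(14 − 0.4286×19) = 0.4286, so λ = 0.4286/5.857 = 0.07317 per s.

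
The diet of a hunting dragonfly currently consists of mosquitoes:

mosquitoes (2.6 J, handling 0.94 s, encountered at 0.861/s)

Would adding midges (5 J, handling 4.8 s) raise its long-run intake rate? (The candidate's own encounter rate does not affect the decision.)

On mosquitoes alone, R = ΣλE/(1+Σλh) = 2.239/1.809 = 1.237 J/s.
midges: E/h = 5/4.8 = 1.042 J/s.
1.042 < 1.237, so adding midges would lower the average — exclude it.

No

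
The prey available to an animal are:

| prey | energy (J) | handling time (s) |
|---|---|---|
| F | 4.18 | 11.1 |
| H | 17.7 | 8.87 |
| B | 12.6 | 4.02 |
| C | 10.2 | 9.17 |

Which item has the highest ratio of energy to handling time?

Profitability E/h (J/s): F = 4.18/11.1 = 0.377, H = 17.7/8.87 = 2, B = 12.6/4.02 = 3.13, C = 10.2/9.17 = 1.11.
Ranked: B > H > C > F.

B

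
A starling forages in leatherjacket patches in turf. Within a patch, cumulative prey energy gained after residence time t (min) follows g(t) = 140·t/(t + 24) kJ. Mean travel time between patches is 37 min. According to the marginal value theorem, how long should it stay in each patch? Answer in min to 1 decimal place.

29.8 min

By the marginal value theorem, leave when the instantaneous gain rate g'(t) equals the habitat-wide average g(t)/(T + t).
g'(t) = 140·24/(t + 24)². Setting 140·24/(t+24)² = 140t/[(t+24)(37+t)] gives 24(37+t) = t(t+24), so t² = 24×37 = 888.
t* = √888 = 29.8 min.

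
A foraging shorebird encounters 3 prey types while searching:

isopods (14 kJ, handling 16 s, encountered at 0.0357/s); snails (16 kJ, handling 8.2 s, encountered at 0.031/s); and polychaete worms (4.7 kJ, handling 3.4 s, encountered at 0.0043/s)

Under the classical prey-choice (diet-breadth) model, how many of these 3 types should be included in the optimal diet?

3

E/h in descending order: snails 1.95, polychaete worms 1.38, isopods 0.875 kJ/s. The optimal diet is the largest prefix of this list for which every included type satisfies E_i/h_i > R on the types above it.
Rate on top 1: 0.3955. polychaete worms: 1.38 > 0.3955 → include.
Rate on top 2: 0.4068. isopods: 0.875 > 0.4068 → include.
Optimal diet: snails, polychaete worms, isopods — 3 of 3 types.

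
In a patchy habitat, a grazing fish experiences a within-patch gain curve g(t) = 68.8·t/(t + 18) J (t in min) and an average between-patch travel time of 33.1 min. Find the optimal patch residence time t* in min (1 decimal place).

Optimal t* satisfies g'(t*) = g(t*)/(T + t*).
g'(t) = 68.8·18/(t + 18)². Setting 68.8·18/(t+18)² = 68.8t/[(t+18)(33.1+t)] gives 18(33.1+t) = t(t+18), so t² = 18×33.1 = 595.8.
t* = √595.8 = 24.41 min.

24.4 min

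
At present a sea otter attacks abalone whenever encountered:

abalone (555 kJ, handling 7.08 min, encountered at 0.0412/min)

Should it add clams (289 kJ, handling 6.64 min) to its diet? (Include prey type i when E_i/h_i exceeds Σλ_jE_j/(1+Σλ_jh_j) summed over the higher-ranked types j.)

Current rate: (0.0412×555)/(1 + 0.0412×7.08) = 17.7 kJ/min.
clams: E/h = 289/6.64 = 43.52 kJ/min.
Since 43.52 > R, including clams increases the long-run rate.

Yes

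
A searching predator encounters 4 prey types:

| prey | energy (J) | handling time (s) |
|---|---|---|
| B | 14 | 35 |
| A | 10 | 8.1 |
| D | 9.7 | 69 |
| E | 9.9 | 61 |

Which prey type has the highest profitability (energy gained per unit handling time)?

A

Profitability E/h (J/s): B = 14/35 = 0.4, A = 10/8.1 = 1.23, D = 9.7/69 = 0.141, E = 9.9/61 = 0.162.
Ranked: A > B > E > D.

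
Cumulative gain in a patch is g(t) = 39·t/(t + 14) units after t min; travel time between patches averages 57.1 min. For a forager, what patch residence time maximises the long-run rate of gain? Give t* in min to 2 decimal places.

By the marginal value theorem, leave when the instantaneous gain rate g'(t) equals the habitat-wide average g(t)/(T + t).
g'(t) = 39·14/(t + 14)². Setting 39·14/(t+14)² = 39t/[(t+14)(57.1+t)] gives 14(57.1+t) = t(t+14), so t² = 14×57.1 = 799.4.
t* = √799.4 = 28.27 min.

28.27 min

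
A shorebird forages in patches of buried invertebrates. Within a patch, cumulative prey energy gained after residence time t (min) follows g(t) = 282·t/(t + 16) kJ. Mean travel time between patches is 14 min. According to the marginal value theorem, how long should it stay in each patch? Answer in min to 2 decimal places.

14.97 min

Optimal t* satisfies g'(t*) = g(t*)/(T + t*).
g'(t) = 282·16/(t + 16)². Setting 282·16/(t+16)² = 282t/[(t+16)(14+t)] gives 16(14+t) = t(t+16), so t² = 16×14 = 224.
t* = √224 = 14.97 min.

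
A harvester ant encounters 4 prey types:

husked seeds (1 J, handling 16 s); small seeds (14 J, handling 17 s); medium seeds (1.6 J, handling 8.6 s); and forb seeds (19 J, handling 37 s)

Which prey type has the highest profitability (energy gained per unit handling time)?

small seeds

In descending order of E/h:
small seeds: 14/17 = 0.824 J/s
forb seeds: 19/37 = 0.514 J/s
medium seeds: 1.6/8.6 = 0.186 J/s
husked seeds: 1/16 = 0.0625 J/s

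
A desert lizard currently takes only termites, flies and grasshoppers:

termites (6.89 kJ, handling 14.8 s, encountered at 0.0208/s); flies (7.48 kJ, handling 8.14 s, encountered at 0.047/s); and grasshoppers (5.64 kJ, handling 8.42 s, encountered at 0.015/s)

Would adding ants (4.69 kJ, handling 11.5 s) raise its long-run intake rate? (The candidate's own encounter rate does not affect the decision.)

Current rate: (0.0208×6.89 + 0.047×7.48 + 0.015×5.64)/(1 + 0.0208×14.8 + 0.047×8.14 + 0.015×8.42) = 0.319 kJ/s.
Profitability of ants: 4.69/11.5 = 0.4078 kJ/s.
0.4078 > 0.319, so adding ants raises the average — include it.

Yes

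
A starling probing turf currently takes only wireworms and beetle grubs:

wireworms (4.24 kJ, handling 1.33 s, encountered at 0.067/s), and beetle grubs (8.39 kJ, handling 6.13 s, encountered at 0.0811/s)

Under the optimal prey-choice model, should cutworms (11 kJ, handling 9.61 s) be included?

Yes

On wireworms and beetle grubs alone, R = ΣλE/(1+Σλh) = 0.9645/1.586 = 0.608 kJ/s.
cutworms: E/h = 11/9.61 = 1.145 kJ/s.
1.145 > 0.608, so adding cutworms raises the average — include it.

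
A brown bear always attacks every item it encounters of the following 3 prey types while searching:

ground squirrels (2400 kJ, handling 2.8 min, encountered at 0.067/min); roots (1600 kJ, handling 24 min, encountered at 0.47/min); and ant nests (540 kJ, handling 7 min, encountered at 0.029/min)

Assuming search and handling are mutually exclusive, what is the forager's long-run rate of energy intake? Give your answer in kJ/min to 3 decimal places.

73.277 kJ/min

R = (0.067×2400 + 0.47×1600 + 0.029×540) / (1 + 0.067×2.8 + 0.47×24 + 0.029×7) = 928.5/12.67 = 73.28 kJ/min.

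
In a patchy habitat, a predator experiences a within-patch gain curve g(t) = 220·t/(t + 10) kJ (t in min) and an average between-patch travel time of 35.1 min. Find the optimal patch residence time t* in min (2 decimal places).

Maximise g(t)/(T+t): set derivative to zero → g'(t)(T+t) = g(t).
g'(t) = 220·10/(t + 10)². Setting 220·10/(t+10)² = 220t/[(t+10)(35.1+t)] gives 10(35.1+t) = t(t+10), so t² = 10×35.1 = 351.
t* = √351 = 18.73 min.

18.73 min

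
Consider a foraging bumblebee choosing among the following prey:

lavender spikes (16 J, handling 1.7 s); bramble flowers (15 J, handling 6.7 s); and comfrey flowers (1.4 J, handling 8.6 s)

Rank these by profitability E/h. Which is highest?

Profitability E/h (J/s): lavender spikes = 16/1.7 = 9.41, bramble flowers = 15/6.7 = 2.24, comfrey flowers = 1.4/8.6 = 0.163.
Ranked: lavender spikes > bramble flowers > comfrey flowers.

lavender spikes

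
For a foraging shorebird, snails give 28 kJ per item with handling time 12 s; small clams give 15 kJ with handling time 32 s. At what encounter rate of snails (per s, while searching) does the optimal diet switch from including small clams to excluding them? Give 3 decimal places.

At the threshold, the rate on snails alone equals the profitability of small clams: λ·28/(1 + λ·12) = 15/32 = 0.4688.
Rearranging, λ(28 − 0.4688×12) = 0.4688, so λ = 0.4688/22.38 = 0.02095 per s.

0.021 per s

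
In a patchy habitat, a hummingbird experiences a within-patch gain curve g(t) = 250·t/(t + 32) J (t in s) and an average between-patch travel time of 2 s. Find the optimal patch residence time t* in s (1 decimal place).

8.0 s

Maximise g(t)/(T+t): set derivative to zero → g'(t)(T+t) = g(t).
g'(t) = 250·32/(t + 32)². Setting 250·32/(t+32)² = 250t/[(t+32)(2+t)] gives 32(2+t) = t(t+32), so t² = 32×2 = 64.
t* = √64 = 8 s.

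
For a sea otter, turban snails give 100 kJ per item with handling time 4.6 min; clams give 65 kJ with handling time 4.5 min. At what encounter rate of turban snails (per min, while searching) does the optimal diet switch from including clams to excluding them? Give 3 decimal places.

0.430 per min

Drop clams once their profitability E₂/h₂ falls below the rate achievable on turban snails alone: E₂/h₂ = λE₁/(1 + λh₁).
Solve for λ: λE₁h₂ = E₂(1 + λh₁) → λ(E₁h₂ − E₂h₁) = E₂ → λ = E₂/(E₁h₂ − E₂h₁).
λ = 65/(100×4.5 − 65×4.6) = 65/151 = 0.4305 per min.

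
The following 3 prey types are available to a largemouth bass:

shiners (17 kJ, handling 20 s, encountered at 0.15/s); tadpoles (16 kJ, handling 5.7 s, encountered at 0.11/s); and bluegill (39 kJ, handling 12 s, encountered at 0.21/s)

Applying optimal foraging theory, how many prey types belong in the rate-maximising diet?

2

E/h in descending order: bluegill 3.25, tadpoles 2.81, shiners 0.85 kJ/s. The optimal diet is the largest prefix of this list for which every included type satisfies E_i/h_i > R on the types above it.
Rate on top 1: 2.327. tadpoles: 2.81 > 2.327 → include.
Rate on top 2: 2.399. shiners: 0.85 < 2.399 → exclude; stop.
Optimal diet: bluegill, tadpoles — 2 of 3 types.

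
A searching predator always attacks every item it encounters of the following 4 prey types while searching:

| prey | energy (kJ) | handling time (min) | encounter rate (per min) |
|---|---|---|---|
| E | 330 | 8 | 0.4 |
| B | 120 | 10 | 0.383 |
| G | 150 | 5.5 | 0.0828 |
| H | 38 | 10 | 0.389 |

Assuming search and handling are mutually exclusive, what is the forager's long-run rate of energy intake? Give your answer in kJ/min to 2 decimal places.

16.58 kJ/min

R = Σλ_iE_i / (1 + Σλ_ih_i)
Numerator: 0.4×330 + 0.383×120 + 0.0828×150 + 0.389×38 = 205.2
Denominator: 1 + 0.4×8 + 0.383×10 + 0.0828×5.5 + 0.389×10 = 12.38
R = 205.2/12.38 = 16.58 kJ/min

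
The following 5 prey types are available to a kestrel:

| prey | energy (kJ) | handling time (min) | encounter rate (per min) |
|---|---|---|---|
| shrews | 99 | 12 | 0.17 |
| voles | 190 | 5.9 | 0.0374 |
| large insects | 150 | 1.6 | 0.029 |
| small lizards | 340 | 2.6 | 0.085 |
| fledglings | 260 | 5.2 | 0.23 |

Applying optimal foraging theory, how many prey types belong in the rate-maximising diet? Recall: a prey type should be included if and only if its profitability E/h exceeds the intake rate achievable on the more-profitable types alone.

Rank by E/h (kJ/min): small lizards 131, large insects 93.8, fledglings 50, voles 32.2, shrews 8.25. Include each in turn until the next type's E/h falls below the running intake rate.
Rate on top 1: 23.67. large insects: 93.8 > 23.67 → include.
Rate on top 2: 26.23. fledglings: 50 > 26.23 → include.
Rate on top 3: 37.77. voles: 32.2 < 37.77 → exclude; stop.
Optimal diet: small lizards, large insects, fledglings — 3 of 5 types.

3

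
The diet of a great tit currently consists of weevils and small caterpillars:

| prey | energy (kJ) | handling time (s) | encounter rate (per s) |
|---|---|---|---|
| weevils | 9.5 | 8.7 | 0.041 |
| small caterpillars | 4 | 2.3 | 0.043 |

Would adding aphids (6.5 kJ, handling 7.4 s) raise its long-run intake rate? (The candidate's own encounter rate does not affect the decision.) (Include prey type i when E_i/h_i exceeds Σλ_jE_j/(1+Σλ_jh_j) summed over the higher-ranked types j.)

Intake rate on the current diet: R = (0.041×9.5 + 0.043×4) / (1 + 0.041×8.7 + 0.043×2.3) = 0.5615/1.456 = 0.3858 kJ/s.
Profitability of aphids: 6.5/7.4 = 0.8784 kJ/s.
0.8784 > 0.3858, so adding aphids raises the average — include it.

Yes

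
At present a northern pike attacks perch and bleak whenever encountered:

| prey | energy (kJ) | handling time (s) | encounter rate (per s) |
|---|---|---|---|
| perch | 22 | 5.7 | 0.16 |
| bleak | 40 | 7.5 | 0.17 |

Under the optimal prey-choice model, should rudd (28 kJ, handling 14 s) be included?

No

Intake rate on the current diet: R = (0.16×22 + 0.17×40) / (1 + 0.16×5.7 + 0.17×7.5) = 10.32/3.187 = 3.238 kJ/s.
Profitability of rudd: 28/14 = 2 kJ/s.
Since 2 < R, time spent handling rudd is better spent searching.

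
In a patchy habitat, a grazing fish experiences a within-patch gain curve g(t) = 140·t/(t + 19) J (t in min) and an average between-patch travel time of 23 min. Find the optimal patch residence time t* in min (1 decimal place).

20.9 min

Maximise g(t)/(T+t): set derivative to zero → g'(t)(T+t) = g(t).
g'(t) = 140·19/(t + 19)². Setting 140·19/(t+19)² = 140t/[(t+19)(23+t)] gives 19(23+t) = t(t+19), so t² = 19×23 = 437.
t* = √437 = 20.9 min.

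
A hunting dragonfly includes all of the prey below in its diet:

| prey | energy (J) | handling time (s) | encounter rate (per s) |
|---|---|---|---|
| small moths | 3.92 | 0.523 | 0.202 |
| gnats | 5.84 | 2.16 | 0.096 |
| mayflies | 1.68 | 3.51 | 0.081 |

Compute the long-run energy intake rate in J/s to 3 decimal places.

R = (0.202×3.92 + 0.096×5.84 + 0.081×1.68) / (1 + 0.202×0.523 + 0.096×2.16 + 0.081×3.51) = 1.489/1.597 = 0.9319 J/s.

0.932 J/s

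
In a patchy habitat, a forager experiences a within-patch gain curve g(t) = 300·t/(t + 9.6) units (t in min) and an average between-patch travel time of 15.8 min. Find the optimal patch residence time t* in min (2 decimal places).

By the marginal value theorem, leave when the instantaneous gain rate g'(t) equals the habitat-wide average g(t)/(T + t).
g'(t) = 300·9.6/(t + 9.6)². Setting 300·9.6/(t+9.6)² = 300t/[(t+9.6)(15.8+t)] gives 9.6(15.8+t) = t(t+9.6), so t² = 9.6×15.8 = 151.7.
t* = √151.7 = 12.32 min.

12.32 min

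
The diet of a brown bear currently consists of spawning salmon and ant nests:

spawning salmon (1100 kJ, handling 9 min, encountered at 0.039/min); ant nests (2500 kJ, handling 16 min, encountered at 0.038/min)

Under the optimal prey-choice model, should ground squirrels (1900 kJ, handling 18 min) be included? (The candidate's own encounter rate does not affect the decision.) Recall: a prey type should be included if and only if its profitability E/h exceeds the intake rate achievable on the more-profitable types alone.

Current rate: (0.039×1100 + 0.038×2500)/(1 + 0.039×9 + 0.038×16) = 70.39 kJ/min.
Profitability of ground squirrels: 1900/18 = 105.6 kJ/min.
105.6 > 70.39, so adding ground squirrels raises the average — include it.

Yes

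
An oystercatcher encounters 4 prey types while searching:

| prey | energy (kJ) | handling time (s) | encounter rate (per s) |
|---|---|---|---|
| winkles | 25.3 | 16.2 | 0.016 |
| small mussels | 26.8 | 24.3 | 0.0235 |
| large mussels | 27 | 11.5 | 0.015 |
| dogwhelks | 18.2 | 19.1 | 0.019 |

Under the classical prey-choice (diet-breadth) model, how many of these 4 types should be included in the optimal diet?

4

Profitabilities (E/h, kJ/s): large mussels 2.35, winkles 1.56, small mussels 1.1, dogwhelks 0.953. Add prey in this order while the next type's profitability exceeds the intake rate on those already taken.
Rate on top 1: 0.3454. winkles: 1.56 > 0.3454 → include.
Rate on top 2: 0.5656. small mussels: 1.1 > 0.5656 → include.
Rate on top 3: 0.7188. dogwhelks: 0.953 > 0.7188 → include.
Optimal diet: large mussels, winkles, small mussels, dogwhelks — 4 of 4 types.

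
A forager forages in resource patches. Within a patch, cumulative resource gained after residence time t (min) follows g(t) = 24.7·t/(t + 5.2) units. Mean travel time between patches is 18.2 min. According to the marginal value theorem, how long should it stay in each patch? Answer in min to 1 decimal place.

9.7 min

Maximise g(t)/(T+t): set derivative to zero → g'(t)(T+t) = g(t).
g'(t) = 24.7·5.2/(t + 5.2)². Setting 24.7·5.2/(t+5.2)² = 24.7t/[(t+5.2)(18.2+t)] gives 5.2(18.2+t) = t(t+5.2), so t² = 5.2×18.2 = 94.64.
t* = √94.64 = 9.728 min.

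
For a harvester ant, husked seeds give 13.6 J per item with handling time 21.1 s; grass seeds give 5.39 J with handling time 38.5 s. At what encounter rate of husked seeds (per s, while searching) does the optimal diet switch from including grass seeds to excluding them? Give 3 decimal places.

The zero-one rule: include grass seeds iff E₂/h₂ > λE₁/(1+λh₁). Equality gives the switch point.
λE₁h₂ = E₂ + λE₂h₁ ⇒ λ = E₂/(E₁h₂ − E₂h₁) = 5.39/(523.6 − 113.7) = 0.01315 per s.

0.013 per s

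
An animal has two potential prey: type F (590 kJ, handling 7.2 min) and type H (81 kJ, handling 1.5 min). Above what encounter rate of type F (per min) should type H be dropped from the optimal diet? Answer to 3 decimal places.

0.268 per min

At the threshold, the rate on type F alone equals the profitability of type H: λ·590/(1 + λ·7.2) = 81/1.5 = 54.
Rearranging, λ(590 − 54×7.2) = 54, so λ = 54/201.2 = 0.2684 per min.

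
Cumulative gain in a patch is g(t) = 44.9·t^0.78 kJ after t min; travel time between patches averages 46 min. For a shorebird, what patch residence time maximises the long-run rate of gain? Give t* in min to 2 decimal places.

163.09 min

Optimal t* satisfies g'(t*) = g(t*)/(T + t*).
g'(t) = 0.78·44.9·t^-0.22. Setting 0.78·44.9·t^-0.22 = 44.9·t^0.78/(46+t) gives 0.78(46+t) = t, so 0.22·t = 0.78×46.
t* = 0.78×46/0.22 = 163.1 min.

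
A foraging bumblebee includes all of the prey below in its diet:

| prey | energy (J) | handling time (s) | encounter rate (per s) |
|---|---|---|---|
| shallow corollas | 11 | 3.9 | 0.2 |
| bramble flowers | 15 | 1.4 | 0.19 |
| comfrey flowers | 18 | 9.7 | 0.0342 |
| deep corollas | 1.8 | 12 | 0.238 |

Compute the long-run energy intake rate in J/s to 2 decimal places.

1.16 J/s

Energy encountered per unit search time: 0.2×11 + 0.19×15 + 0.0342×18 + 0.238×1.8 = 6.094 J/s.
Handling time per unit search time: 0.2×3.9 + 0.19×1.4 + 0.0342×9.7 + 0.238×12 = 4.234.
Rate = 6.094/(1 + 4.234) = 1.164 J/s.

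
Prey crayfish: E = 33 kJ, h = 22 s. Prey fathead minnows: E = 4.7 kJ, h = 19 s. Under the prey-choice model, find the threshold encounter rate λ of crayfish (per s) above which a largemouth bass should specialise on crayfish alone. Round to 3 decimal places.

0.009 per s

The zero-one rule: include fathead minnows iff E₂/h₂ > λE₁/(1+λh₁). Equality gives the switch point.
λE₁h₂ = E₂ + λE₂h₁ ⇒ λ = E₂/(E₁h₂ − E₂h₁) = 4.7/(627 − 103.4) = 0.008976 per s.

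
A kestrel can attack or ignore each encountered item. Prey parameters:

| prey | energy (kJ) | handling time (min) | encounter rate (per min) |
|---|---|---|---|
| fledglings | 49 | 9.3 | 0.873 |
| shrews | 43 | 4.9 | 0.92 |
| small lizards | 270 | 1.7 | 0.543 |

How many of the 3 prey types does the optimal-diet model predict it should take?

1

Rank by E/h (kJ/min): small lizards 159, shrews 8.78, fledglings 5.27. Include each in turn until the next type's E/h falls below the running intake rate.
Rate on top 1: 76.24. shrews: 8.78 < 76.24 → exclude; stop.
Optimal diet: small lizards — 1 of 3 types.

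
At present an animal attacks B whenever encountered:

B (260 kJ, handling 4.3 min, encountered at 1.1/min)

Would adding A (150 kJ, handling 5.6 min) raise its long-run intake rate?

No

On B alone, R = ΣλE/(1+Σλh) = 286/5.73 = 49.91 kJ/min.
Profitability of A: 150/5.6 = 26.79 kJ/min.
26.79 < 49.91, so adding A would lower the average — exclude it.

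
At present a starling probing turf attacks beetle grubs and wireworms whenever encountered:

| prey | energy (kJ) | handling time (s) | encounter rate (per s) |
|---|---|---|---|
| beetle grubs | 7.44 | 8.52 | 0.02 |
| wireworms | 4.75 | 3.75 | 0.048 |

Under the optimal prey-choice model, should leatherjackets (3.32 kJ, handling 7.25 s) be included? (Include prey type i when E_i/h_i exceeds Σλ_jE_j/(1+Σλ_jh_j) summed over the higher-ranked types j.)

Intake rate on the current diet: R = (0.02×7.44 + 0.048×4.75) / (1 + 0.02×8.52 + 0.048×3.75) = 0.3768/1.35 = 0.279 kJ/s.
leatherjackets: E/h = 3.32/7.25 = 0.4579 kJ/s.
Since 0.4579 > R, including leatherjackets increases the long-run rate.

Yes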